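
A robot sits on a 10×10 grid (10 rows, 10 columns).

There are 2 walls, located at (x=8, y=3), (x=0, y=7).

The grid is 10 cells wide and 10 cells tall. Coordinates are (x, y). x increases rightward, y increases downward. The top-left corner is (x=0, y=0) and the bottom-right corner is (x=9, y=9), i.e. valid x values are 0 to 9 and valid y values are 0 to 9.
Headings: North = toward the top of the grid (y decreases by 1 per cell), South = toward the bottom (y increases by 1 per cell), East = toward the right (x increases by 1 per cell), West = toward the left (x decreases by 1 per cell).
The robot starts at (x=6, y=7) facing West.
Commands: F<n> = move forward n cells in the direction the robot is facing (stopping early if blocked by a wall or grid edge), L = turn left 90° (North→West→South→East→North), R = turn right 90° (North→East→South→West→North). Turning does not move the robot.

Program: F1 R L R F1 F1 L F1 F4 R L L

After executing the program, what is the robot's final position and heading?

Answer: Final position: (x=0, y=5), facing South

Derivation:
Start: (x=6, y=7), facing West
  F1: move forward 1, now at (x=5, y=7)
  R: turn right, now facing North
  L: turn left, now facing West
  R: turn right, now facing North
  F1: move forward 1, now at (x=5, y=6)
  F1: move forward 1, now at (x=5, y=5)
  L: turn left, now facing West
  F1: move forward 1, now at (x=4, y=5)
  F4: move forward 4, now at (x=0, y=5)
  R: turn right, now facing North
  L: turn left, now facing West
  L: turn left, now facing South
Final: (x=0, y=5), facing South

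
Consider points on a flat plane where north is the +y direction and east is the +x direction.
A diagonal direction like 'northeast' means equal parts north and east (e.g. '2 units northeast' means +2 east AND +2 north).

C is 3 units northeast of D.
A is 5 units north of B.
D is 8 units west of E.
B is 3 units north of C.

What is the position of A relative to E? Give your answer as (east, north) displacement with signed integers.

Place E at the origin (east=0, north=0).
  D is 8 units west of E: delta (east=-8, north=+0); D at (east=-8, north=0).
  C is 3 units northeast of D: delta (east=+3, north=+3); C at (east=-5, north=3).
  B is 3 units north of C: delta (east=+0, north=+3); B at (east=-5, north=6).
  A is 5 units north of B: delta (east=+0, north=+5); A at (east=-5, north=11).
Therefore A relative to E: (east=-5, north=11).

Answer: A is at (east=-5, north=11) relative to E.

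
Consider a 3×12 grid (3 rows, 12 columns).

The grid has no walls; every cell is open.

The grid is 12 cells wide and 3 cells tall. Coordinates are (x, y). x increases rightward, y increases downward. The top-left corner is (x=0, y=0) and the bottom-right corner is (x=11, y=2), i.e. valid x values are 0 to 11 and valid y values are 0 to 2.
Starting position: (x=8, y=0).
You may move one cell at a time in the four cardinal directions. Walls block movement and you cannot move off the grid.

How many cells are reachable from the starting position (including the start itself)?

Answer: Reachable cells: 36

Derivation:
BFS flood-fill from (x=8, y=0):
  Distance 0: (x=8, y=0)
  Distance 1: (x=7, y=0), (x=9, y=0), (x=8, y=1)
  Distance 2: (x=6, y=0), (x=10, y=0), (x=7, y=1), (x=9, y=1), (x=8, y=2)
  Distance 3: (x=5, y=0), (x=11, y=0), (x=6, y=1), (x=10, y=1), (x=7, y=2), (x=9, y=2)
  Distance 4: (x=4, y=0), (x=5, y=1), (x=11, y=1), (x=6, y=2), (x=10, y=2)
  Distance 5: (x=3, y=0), (x=4, y=1), (x=5, y=2), (x=11, y=2)
  Distance 6: (x=2, y=0), (x=3, y=1), (x=4, y=2)
  Distance 7: (x=1, y=0), (x=2, y=1), (x=3, y=2)
  Distance 8: (x=0, y=0), (x=1, y=1), (x=2, y=2)
  Distance 9: (x=0, y=1), (x=1, y=2)
  Distance 10: (x=0, y=2)
Total reachable: 36 (grid has 36 open cells total)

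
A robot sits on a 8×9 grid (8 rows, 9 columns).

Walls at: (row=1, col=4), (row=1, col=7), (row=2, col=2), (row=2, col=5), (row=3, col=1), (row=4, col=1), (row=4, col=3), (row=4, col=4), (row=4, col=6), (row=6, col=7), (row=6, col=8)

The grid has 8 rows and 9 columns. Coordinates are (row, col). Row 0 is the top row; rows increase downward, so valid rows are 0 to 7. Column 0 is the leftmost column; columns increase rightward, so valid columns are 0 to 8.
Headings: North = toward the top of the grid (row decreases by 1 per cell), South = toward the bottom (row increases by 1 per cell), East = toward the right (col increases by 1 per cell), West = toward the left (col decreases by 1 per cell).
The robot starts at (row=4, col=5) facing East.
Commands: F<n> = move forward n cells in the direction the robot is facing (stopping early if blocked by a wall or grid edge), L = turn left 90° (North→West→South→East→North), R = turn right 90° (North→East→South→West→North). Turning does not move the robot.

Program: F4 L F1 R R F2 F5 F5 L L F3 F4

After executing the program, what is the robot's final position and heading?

Answer: Final position: (row=3, col=5), facing North

Derivation:
Start: (row=4, col=5), facing East
  F4: move forward 0/4 (blocked), now at (row=4, col=5)
  L: turn left, now facing North
  F1: move forward 1, now at (row=3, col=5)
  R: turn right, now facing East
  R: turn right, now facing South
  F2: move forward 2, now at (row=5, col=5)
  F5: move forward 2/5 (blocked), now at (row=7, col=5)
  F5: move forward 0/5 (blocked), now at (row=7, col=5)
  L: turn left, now facing East
  L: turn left, now facing North
  F3: move forward 3, now at (row=4, col=5)
  F4: move forward 1/4 (blocked), now at (row=3, col=5)
Final: (row=3, col=5), facing North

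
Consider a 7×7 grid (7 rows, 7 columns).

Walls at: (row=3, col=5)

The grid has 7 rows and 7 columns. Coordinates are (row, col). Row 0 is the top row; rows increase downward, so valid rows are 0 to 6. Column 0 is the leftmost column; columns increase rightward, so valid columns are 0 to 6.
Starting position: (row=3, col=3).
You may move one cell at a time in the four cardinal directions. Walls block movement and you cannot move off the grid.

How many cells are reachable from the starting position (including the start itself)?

Answer: Reachable cells: 48

Derivation:
BFS flood-fill from (row=3, col=3):
  Distance 0: (row=3, col=3)
  Distance 1: (row=2, col=3), (row=3, col=2), (row=3, col=4), (row=4, col=3)
  Distance 2: (row=1, col=3), (row=2, col=2), (row=2, col=4), (row=3, col=1), (row=4, col=2), (row=4, col=4), (row=5, col=3)
  Distance 3: (row=0, col=3), (row=1, col=2), (row=1, col=4), (row=2, col=1), (row=2, col=5), (row=3, col=0), (row=4, col=1), (row=4, col=5), (row=5, col=2), (row=5, col=4), (row=6, col=3)
  Distance 4: (row=0, col=2), (row=0, col=4), (row=1, col=1), (row=1, col=5), (row=2, col=0), (row=2, col=6), (row=4, col=0), (row=4, col=6), (row=5, col=1), (row=5, col=5), (row=6, col=2), (row=6, col=4)
  Distance 5: (row=0, col=1), (row=0, col=5), (row=1, col=0), (row=1, col=6), (row=3, col=6), (row=5, col=0), (row=5, col=6), (row=6, col=1), (row=6, col=5)
  Distance 6: (row=0, col=0), (row=0, col=6), (row=6, col=0), (row=6, col=6)
Total reachable: 48 (grid has 48 open cells total)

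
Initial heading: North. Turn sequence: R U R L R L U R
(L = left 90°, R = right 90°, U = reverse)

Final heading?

Start: North
  R (right (90° clockwise)) -> East
  U (U-turn (180°)) -> West
  R (right (90° clockwise)) -> North
  L (left (90° counter-clockwise)) -> West
  R (right (90° clockwise)) -> North
  L (left (90° counter-clockwise)) -> West
  U (U-turn (180°)) -> East
  R (right (90° clockwise)) -> South
Final: South

Answer: Final heading: South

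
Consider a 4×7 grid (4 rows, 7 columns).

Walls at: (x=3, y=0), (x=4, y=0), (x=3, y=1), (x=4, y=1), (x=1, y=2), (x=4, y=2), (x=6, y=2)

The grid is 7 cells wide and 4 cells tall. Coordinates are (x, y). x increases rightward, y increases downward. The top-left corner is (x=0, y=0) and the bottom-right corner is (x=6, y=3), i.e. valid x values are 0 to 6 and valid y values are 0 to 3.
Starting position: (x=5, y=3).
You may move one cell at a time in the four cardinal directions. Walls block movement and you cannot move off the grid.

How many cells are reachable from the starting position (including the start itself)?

Answer: Reachable cells: 21

Derivation:
BFS flood-fill from (x=5, y=3):
  Distance 0: (x=5, y=3)
  Distance 1: (x=5, y=2), (x=4, y=3), (x=6, y=3)
  Distance 2: (x=5, y=1), (x=3, y=3)
  Distance 3: (x=5, y=0), (x=6, y=1), (x=3, y=2), (x=2, y=3)
  Distance 4: (x=6, y=0), (x=2, y=2), (x=1, y=3)
  Distance 5: (x=2, y=1), (x=0, y=3)
  Distance 6: (x=2, y=0), (x=1, y=1), (x=0, y=2)
  Distance 7: (x=1, y=0), (x=0, y=1)
  Distance 8: (x=0, y=0)
Total reachable: 21 (grid has 21 open cells total)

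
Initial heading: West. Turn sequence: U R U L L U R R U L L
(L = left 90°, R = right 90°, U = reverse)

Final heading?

Start: West
  U (U-turn (180°)) -> East
  R (right (90° clockwise)) -> South
  U (U-turn (180°)) -> North
  L (left (90° counter-clockwise)) -> West
  L (left (90° counter-clockwise)) -> South
  U (U-turn (180°)) -> North
  R (right (90° clockwise)) -> East
  R (right (90° clockwise)) -> South
  U (U-turn (180°)) -> North
  L (left (90° counter-clockwise)) -> West
  L (left (90° counter-clockwise)) -> South
Final: South

Answer: Final heading: South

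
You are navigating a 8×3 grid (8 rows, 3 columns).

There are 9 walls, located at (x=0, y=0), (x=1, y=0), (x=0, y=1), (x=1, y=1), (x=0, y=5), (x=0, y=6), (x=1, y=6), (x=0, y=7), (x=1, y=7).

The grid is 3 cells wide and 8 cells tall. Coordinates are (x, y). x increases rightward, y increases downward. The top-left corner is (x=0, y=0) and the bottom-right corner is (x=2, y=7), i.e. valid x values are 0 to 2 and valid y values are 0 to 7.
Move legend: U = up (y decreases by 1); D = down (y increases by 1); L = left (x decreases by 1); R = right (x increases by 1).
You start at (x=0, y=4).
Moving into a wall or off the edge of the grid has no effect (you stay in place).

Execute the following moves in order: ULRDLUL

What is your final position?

Answer: Final position: (x=0, y=3)

Derivation:
Start: (x=0, y=4)
  U (up): (x=0, y=4) -> (x=0, y=3)
  L (left): blocked, stay at (x=0, y=3)
  R (right): (x=0, y=3) -> (x=1, y=3)
  D (down): (x=1, y=3) -> (x=1, y=4)
  L (left): (x=1, y=4) -> (x=0, y=4)
  U (up): (x=0, y=4) -> (x=0, y=3)
  L (left): blocked, stay at (x=0, y=3)
Final: (x=0, y=3)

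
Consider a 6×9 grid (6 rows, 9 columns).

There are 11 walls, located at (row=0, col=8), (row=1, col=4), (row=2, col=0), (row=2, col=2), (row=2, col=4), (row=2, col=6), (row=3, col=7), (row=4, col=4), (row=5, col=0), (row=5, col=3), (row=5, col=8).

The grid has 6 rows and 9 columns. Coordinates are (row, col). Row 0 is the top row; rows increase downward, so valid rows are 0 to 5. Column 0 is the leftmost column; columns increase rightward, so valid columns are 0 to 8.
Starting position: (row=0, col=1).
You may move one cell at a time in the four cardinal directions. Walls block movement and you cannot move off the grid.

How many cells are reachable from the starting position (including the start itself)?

BFS flood-fill from (row=0, col=1):
  Distance 0: (row=0, col=1)
  Distance 1: (row=0, col=0), (row=0, col=2), (row=1, col=1)
  Distance 2: (row=0, col=3), (row=1, col=0), (row=1, col=2), (row=2, col=1)
  Distance 3: (row=0, col=4), (row=1, col=3), (row=3, col=1)
  Distance 4: (row=0, col=5), (row=2, col=3), (row=3, col=0), (row=3, col=2), (row=4, col=1)
  Distance 5: (row=0, col=6), (row=1, col=5), (row=3, col=3), (row=4, col=0), (row=4, col=2), (row=5, col=1)
  Distance 6: (row=0, col=7), (row=1, col=6), (row=2, col=5), (row=3, col=4), (row=4, col=3), (row=5, col=2)
  Distance 7: (row=1, col=7), (row=3, col=5)
  Distance 8: (row=1, col=8), (row=2, col=7), (row=3, col=6), (row=4, col=5)
  Distance 9: (row=2, col=8), (row=4, col=6), (row=5, col=5)
  Distance 10: (row=3, col=8), (row=4, col=7), (row=5, col=4), (row=5, col=6)
  Distance 11: (row=4, col=8), (row=5, col=7)
Total reachable: 43 (grid has 43 open cells total)

Answer: Reachable cells: 43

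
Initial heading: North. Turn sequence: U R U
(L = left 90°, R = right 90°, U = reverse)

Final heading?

Start: North
  U (U-turn (180°)) -> South
  R (right (90° clockwise)) -> West
  U (U-turn (180°)) -> East
Final: East

Answer: Final heading: East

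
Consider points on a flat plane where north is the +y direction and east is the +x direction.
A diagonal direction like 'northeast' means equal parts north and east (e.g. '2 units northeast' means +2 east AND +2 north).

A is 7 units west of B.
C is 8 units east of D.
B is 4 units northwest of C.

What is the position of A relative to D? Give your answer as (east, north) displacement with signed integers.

Place D at the origin (east=0, north=0).
  C is 8 units east of D: delta (east=+8, north=+0); C at (east=8, north=0).
  B is 4 units northwest of C: delta (east=-4, north=+4); B at (east=4, north=4).
  A is 7 units west of B: delta (east=-7, north=+0); A at (east=-3, north=4).
Therefore A relative to D: (east=-3, north=4).

Answer: A is at (east=-3, north=4) relative to D.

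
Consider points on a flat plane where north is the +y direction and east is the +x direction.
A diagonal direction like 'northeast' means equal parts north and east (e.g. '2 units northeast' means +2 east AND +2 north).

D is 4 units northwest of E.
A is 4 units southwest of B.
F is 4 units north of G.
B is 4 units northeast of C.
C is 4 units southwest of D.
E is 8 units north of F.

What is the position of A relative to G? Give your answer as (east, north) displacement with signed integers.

Place G at the origin (east=0, north=0).
  F is 4 units north of G: delta (east=+0, north=+4); F at (east=0, north=4).
  E is 8 units north of F: delta (east=+0, north=+8); E at (east=0, north=12).
  D is 4 units northwest of E: delta (east=-4, north=+4); D at (east=-4, north=16).
  C is 4 units southwest of D: delta (east=-4, north=-4); C at (east=-8, north=12).
  B is 4 units northeast of C: delta (east=+4, north=+4); B at (east=-4, north=16).
  A is 4 units southwest of B: delta (east=-4, north=-4); A at (east=-8, north=12).
Therefore A relative to G: (east=-8, north=12).

Answer: A is at (east=-8, north=12) relative to G.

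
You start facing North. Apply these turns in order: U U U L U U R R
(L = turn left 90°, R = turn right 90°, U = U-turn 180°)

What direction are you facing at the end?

Start: North
  U (U-turn (180°)) -> South
  U (U-turn (180°)) -> North
  U (U-turn (180°)) -> South
  L (left (90° counter-clockwise)) -> East
  U (U-turn (180°)) -> West
  U (U-turn (180°)) -> East
  R (right (90° clockwise)) -> South
  R (right (90° clockwise)) -> West
Final: West

Answer: Final heading: West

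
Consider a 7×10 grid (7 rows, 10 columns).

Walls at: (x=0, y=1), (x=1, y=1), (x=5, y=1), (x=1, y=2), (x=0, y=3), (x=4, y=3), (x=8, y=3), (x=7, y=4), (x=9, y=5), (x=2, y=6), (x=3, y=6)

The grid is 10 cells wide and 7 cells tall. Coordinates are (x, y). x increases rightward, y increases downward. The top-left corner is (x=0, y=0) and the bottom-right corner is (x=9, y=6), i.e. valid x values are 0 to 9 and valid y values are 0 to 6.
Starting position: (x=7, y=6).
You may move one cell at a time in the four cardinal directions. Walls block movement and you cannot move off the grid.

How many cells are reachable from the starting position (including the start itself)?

BFS flood-fill from (x=7, y=6):
  Distance 0: (x=7, y=6)
  Distance 1: (x=7, y=5), (x=6, y=6), (x=8, y=6)
  Distance 2: (x=6, y=5), (x=8, y=5), (x=5, y=6), (x=9, y=6)
  Distance 3: (x=6, y=4), (x=8, y=4), (x=5, y=5), (x=4, y=6)
  Distance 4: (x=6, y=3), (x=5, y=4), (x=9, y=4), (x=4, y=5)
  Distance 5: (x=6, y=2), (x=5, y=3), (x=7, y=3), (x=9, y=3), (x=4, y=4), (x=3, y=5)
  Distance 6: (x=6, y=1), (x=5, y=2), (x=7, y=2), (x=9, y=2), (x=3, y=4), (x=2, y=5)
  Distance 7: (x=6, y=0), (x=7, y=1), (x=9, y=1), (x=4, y=2), (x=8, y=2), (x=3, y=3), (x=2, y=4), (x=1, y=5)
  Distance 8: (x=5, y=0), (x=7, y=0), (x=9, y=0), (x=4, y=1), (x=8, y=1), (x=3, y=2), (x=2, y=3), (x=1, y=4), (x=0, y=5), (x=1, y=6)
  Distance 9: (x=4, y=0), (x=8, y=0), (x=3, y=1), (x=2, y=2), (x=1, y=3), (x=0, y=4), (x=0, y=6)
  Distance 10: (x=3, y=0), (x=2, y=1)
  Distance 11: (x=2, y=0)
  Distance 12: (x=1, y=0)
  Distance 13: (x=0, y=0)
Total reachable: 58 (grid has 59 open cells total)

Answer: Reachable cells: 58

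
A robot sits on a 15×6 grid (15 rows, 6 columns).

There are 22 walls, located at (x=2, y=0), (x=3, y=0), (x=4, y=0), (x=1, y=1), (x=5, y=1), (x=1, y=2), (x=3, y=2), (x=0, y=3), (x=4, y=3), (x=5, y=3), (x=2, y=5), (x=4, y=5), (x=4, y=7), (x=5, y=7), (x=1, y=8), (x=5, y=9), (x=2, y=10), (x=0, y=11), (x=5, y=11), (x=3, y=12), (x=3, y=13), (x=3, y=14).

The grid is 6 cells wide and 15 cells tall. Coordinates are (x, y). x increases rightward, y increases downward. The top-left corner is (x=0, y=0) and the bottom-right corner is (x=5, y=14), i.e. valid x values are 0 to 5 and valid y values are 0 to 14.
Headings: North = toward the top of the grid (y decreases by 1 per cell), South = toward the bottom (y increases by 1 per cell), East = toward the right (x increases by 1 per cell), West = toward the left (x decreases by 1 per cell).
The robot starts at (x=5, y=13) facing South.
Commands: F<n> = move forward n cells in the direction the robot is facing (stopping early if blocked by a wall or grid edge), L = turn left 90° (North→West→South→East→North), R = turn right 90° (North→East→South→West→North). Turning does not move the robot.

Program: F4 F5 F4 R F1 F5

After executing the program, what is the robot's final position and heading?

Answer: Final position: (x=4, y=14), facing West

Derivation:
Start: (x=5, y=13), facing South
  F4: move forward 1/4 (blocked), now at (x=5, y=14)
  F5: move forward 0/5 (blocked), now at (x=5, y=14)
  F4: move forward 0/4 (blocked), now at (x=5, y=14)
  R: turn right, now facing West
  F1: move forward 1, now at (x=4, y=14)
  F5: move forward 0/5 (blocked), now at (x=4, y=14)
Final: (x=4, y=14), facing West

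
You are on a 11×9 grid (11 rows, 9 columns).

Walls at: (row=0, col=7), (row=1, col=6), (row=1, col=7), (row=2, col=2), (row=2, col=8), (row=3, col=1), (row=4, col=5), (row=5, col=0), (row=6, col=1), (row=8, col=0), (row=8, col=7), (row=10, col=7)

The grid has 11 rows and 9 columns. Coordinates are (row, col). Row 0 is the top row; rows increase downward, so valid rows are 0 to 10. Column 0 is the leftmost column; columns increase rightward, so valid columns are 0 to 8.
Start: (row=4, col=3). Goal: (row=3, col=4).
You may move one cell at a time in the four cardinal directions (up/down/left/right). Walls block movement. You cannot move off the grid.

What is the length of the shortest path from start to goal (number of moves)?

Answer: Shortest path length: 2

Derivation:
BFS from (row=4, col=3) until reaching (row=3, col=4):
  Distance 0: (row=4, col=3)
  Distance 1: (row=3, col=3), (row=4, col=2), (row=4, col=4), (row=5, col=3)
  Distance 2: (row=2, col=3), (row=3, col=2), (row=3, col=4), (row=4, col=1), (row=5, col=2), (row=5, col=4), (row=6, col=3)  <- goal reached here
One shortest path (2 moves): (row=4, col=3) -> (row=4, col=4) -> (row=3, col=4)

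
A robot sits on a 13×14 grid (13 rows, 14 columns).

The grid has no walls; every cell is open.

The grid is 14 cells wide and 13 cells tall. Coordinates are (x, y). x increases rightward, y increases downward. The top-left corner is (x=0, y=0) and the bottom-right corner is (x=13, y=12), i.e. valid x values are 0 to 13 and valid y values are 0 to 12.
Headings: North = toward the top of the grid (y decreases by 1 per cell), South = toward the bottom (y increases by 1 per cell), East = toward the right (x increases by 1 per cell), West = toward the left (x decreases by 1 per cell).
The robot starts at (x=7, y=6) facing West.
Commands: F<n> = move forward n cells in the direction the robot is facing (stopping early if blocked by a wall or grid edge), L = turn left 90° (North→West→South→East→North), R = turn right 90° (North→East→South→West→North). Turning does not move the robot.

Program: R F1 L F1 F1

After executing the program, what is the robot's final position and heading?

Start: (x=7, y=6), facing West
  R: turn right, now facing North
  F1: move forward 1, now at (x=7, y=5)
  L: turn left, now facing West
  F1: move forward 1, now at (x=6, y=5)
  F1: move forward 1, now at (x=5, y=5)
Final: (x=5, y=5), facing West

Answer: Final position: (x=5, y=5), facing West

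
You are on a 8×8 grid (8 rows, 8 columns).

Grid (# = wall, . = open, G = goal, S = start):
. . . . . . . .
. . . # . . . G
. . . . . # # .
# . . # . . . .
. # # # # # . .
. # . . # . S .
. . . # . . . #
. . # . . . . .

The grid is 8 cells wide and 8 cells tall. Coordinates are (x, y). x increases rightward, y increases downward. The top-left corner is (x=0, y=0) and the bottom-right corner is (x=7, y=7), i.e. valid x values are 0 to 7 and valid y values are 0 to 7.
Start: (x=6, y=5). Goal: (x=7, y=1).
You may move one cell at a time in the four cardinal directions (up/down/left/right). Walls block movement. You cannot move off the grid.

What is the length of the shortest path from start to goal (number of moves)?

BFS from (x=6, y=5) until reaching (x=7, y=1):
  Distance 0: (x=6, y=5)
  Distance 1: (x=6, y=4), (x=5, y=5), (x=7, y=5), (x=6, y=6)
  Distance 2: (x=6, y=3), (x=7, y=4), (x=5, y=6), (x=6, y=7)
  Distance 3: (x=5, y=3), (x=7, y=3), (x=4, y=6), (x=5, y=7), (x=7, y=7)
  Distance 4: (x=7, y=2), (x=4, y=3), (x=4, y=7)
  Distance 5: (x=7, y=1), (x=4, y=2), (x=3, y=7)  <- goal reached here
One shortest path (5 moves): (x=6, y=5) -> (x=7, y=5) -> (x=7, y=4) -> (x=7, y=3) -> (x=7, y=2) -> (x=7, y=1)

Answer: Shortest path length: 5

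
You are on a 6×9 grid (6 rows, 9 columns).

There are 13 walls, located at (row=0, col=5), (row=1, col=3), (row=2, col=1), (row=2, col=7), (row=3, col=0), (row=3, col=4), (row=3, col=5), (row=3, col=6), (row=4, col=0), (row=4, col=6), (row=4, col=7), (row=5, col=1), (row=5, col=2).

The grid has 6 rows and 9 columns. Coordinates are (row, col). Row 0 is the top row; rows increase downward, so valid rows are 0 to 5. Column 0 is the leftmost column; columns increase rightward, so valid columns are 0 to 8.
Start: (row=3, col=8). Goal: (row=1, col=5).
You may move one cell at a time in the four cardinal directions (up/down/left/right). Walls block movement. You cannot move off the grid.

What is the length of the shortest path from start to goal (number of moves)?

BFS from (row=3, col=8) until reaching (row=1, col=5):
  Distance 0: (row=3, col=8)
  Distance 1: (row=2, col=8), (row=3, col=7), (row=4, col=8)
  Distance 2: (row=1, col=8), (row=5, col=8)
  Distance 3: (row=0, col=8), (row=1, col=7), (row=5, col=7)
  Distance 4: (row=0, col=7), (row=1, col=6), (row=5, col=6)
  Distance 5: (row=0, col=6), (row=1, col=5), (row=2, col=6), (row=5, col=5)  <- goal reached here
One shortest path (5 moves): (row=3, col=8) -> (row=2, col=8) -> (row=1, col=8) -> (row=1, col=7) -> (row=1, col=6) -> (row=1, col=5)

Answer: Shortest path length: 5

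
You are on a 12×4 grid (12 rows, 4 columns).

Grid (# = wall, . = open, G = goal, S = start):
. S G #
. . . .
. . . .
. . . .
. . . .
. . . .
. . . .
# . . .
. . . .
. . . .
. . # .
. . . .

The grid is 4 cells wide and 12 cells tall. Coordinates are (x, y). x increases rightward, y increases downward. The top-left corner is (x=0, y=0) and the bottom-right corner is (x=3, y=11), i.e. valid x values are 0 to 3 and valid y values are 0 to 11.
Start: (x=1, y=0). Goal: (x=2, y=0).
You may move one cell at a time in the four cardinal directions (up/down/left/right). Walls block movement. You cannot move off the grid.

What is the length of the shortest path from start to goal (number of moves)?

BFS from (x=1, y=0) until reaching (x=2, y=0):
  Distance 0: (x=1, y=0)
  Distance 1: (x=0, y=0), (x=2, y=0), (x=1, y=1)  <- goal reached here
One shortest path (1 moves): (x=1, y=0) -> (x=2, y=0)

Answer: Shortest path length: 1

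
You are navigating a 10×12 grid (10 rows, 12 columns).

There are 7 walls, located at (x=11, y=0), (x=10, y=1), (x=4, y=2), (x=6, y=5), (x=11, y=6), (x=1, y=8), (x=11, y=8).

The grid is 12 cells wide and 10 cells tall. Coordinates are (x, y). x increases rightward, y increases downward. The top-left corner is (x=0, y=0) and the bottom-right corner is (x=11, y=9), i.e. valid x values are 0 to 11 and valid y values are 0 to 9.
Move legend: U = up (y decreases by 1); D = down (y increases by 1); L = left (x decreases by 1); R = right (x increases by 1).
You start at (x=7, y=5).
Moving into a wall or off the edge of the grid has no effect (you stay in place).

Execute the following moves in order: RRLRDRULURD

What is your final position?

Start: (x=7, y=5)
  R (right): (x=7, y=5) -> (x=8, y=5)
  R (right): (x=8, y=5) -> (x=9, y=5)
  L (left): (x=9, y=5) -> (x=8, y=5)
  R (right): (x=8, y=5) -> (x=9, y=5)
  D (down): (x=9, y=5) -> (x=9, y=6)
  R (right): (x=9, y=6) -> (x=10, y=6)
  U (up): (x=10, y=6) -> (x=10, y=5)
  L (left): (x=10, y=5) -> (x=9, y=5)
  U (up): (x=9, y=5) -> (x=9, y=4)
  R (right): (x=9, y=4) -> (x=10, y=4)
  D (down): (x=10, y=4) -> (x=10, y=5)
Final: (x=10, y=5)

Answer: Final position: (x=10, y=5)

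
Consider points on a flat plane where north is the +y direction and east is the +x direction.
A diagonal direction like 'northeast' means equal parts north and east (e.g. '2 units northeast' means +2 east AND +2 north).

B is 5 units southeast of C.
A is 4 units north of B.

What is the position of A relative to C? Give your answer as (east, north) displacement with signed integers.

Place C at the origin (east=0, north=0).
  B is 5 units southeast of C: delta (east=+5, north=-5); B at (east=5, north=-5).
  A is 4 units north of B: delta (east=+0, north=+4); A at (east=5, north=-1).
Therefore A relative to C: (east=5, north=-1).

Answer: A is at (east=5, north=-1) relative to C.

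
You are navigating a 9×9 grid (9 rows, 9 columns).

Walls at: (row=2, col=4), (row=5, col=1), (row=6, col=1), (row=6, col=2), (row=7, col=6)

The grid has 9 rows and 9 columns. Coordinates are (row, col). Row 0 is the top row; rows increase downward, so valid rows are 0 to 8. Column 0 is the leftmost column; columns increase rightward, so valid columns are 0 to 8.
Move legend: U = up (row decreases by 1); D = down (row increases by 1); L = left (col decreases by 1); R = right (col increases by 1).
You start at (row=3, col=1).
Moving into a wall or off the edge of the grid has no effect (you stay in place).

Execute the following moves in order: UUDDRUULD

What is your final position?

Answer: Final position: (row=2, col=1)

Derivation:
Start: (row=3, col=1)
  U (up): (row=3, col=1) -> (row=2, col=1)
  U (up): (row=2, col=1) -> (row=1, col=1)
  D (down): (row=1, col=1) -> (row=2, col=1)
  D (down): (row=2, col=1) -> (row=3, col=1)
  R (right): (row=3, col=1) -> (row=3, col=2)
  U (up): (row=3, col=2) -> (row=2, col=2)
  U (up): (row=2, col=2) -> (row=1, col=2)
  L (left): (row=1, col=2) -> (row=1, col=1)
  D (down): (row=1, col=1) -> (row=2, col=1)
Final: (row=2, col=1)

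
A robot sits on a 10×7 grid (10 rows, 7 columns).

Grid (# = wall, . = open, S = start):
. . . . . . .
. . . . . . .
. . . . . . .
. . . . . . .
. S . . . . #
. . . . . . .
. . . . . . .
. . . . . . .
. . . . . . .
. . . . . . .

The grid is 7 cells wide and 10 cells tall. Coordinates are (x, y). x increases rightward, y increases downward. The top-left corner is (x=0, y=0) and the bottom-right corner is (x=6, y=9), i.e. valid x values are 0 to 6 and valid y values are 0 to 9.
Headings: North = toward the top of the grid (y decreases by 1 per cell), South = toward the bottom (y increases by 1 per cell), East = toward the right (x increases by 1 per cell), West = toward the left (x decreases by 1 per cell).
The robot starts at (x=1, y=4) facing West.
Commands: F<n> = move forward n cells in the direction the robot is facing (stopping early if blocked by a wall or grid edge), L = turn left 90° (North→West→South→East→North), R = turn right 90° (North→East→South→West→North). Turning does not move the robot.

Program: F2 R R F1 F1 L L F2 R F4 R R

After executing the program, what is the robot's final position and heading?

Start: (x=1, y=4), facing West
  F2: move forward 1/2 (blocked), now at (x=0, y=4)
  R: turn right, now facing North
  R: turn right, now facing East
  F1: move forward 1, now at (x=1, y=4)
  F1: move forward 1, now at (x=2, y=4)
  L: turn left, now facing North
  L: turn left, now facing West
  F2: move forward 2, now at (x=0, y=4)
  R: turn right, now facing North
  F4: move forward 4, now at (x=0, y=0)
  R: turn right, now facing East
  R: turn right, now facing South
Final: (x=0, y=0), facing South

Answer: Final position: (x=0, y=0), facing South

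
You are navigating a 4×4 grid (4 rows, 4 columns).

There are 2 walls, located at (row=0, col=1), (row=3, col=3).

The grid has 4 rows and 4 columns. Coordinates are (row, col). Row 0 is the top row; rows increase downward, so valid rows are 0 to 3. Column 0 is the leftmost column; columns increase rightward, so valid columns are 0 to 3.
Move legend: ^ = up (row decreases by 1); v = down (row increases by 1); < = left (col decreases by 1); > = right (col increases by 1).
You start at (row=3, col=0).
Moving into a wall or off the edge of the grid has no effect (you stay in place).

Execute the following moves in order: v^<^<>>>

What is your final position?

Start: (row=3, col=0)
  v (down): blocked, stay at (row=3, col=0)
  ^ (up): (row=3, col=0) -> (row=2, col=0)
  < (left): blocked, stay at (row=2, col=0)
  ^ (up): (row=2, col=0) -> (row=1, col=0)
  < (left): blocked, stay at (row=1, col=0)
  > (right): (row=1, col=0) -> (row=1, col=1)
  > (right): (row=1, col=1) -> (row=1, col=2)
  > (right): (row=1, col=2) -> (row=1, col=3)
Final: (row=1, col=3)

Answer: Final position: (row=1, col=3)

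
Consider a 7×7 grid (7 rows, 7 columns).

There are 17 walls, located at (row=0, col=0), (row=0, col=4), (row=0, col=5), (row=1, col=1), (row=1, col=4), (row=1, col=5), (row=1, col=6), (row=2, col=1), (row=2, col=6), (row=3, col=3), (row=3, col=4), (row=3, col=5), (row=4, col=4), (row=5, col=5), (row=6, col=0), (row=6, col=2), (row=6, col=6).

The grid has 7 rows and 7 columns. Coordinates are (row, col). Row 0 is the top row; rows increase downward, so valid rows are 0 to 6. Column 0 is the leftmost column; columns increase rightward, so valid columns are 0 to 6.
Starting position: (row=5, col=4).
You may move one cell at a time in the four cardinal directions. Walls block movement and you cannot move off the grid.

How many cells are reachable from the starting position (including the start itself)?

Answer: Reachable cells: 27

Derivation:
BFS flood-fill from (row=5, col=4):
  Distance 0: (row=5, col=4)
  Distance 1: (row=5, col=3), (row=6, col=4)
  Distance 2: (row=4, col=3), (row=5, col=2), (row=6, col=3), (row=6, col=5)
  Distance 3: (row=4, col=2), (row=5, col=1)
  Distance 4: (row=3, col=2), (row=4, col=1), (row=5, col=0), (row=6, col=1)
  Distance 5: (row=2, col=2), (row=3, col=1), (row=4, col=0)
  Distance 6: (row=1, col=2), (row=2, col=3), (row=3, col=0)
  Distance 7: (row=0, col=2), (row=1, col=3), (row=2, col=0), (row=2, col=4)
  Distance 8: (row=0, col=1), (row=0, col=3), (row=1, col=0), (row=2, col=5)
Total reachable: 27 (grid has 32 open cells total)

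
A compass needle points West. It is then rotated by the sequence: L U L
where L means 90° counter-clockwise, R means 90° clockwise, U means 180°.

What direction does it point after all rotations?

Start: West
  L (left (90° counter-clockwise)) -> South
  U (U-turn (180°)) -> North
  L (left (90° counter-clockwise)) -> West
Final: West

Answer: Final heading: West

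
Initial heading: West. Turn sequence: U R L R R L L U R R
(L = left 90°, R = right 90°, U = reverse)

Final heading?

Start: West
  U (U-turn (180°)) -> East
  R (right (90° clockwise)) -> South
  L (left (90° counter-clockwise)) -> East
  R (right (90° clockwise)) -> South
  R (right (90° clockwise)) -> West
  L (left (90° counter-clockwise)) -> South
  L (left (90° counter-clockwise)) -> East
  U (U-turn (180°)) -> West
  R (right (90° clockwise)) -> North
  R (right (90° clockwise)) -> East
Final: East

Answer: Final heading: East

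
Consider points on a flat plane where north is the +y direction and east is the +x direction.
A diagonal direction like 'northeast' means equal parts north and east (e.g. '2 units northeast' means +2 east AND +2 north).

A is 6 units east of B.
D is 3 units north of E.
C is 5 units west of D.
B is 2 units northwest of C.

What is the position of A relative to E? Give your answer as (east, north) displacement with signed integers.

Place E at the origin (east=0, north=0).
  D is 3 units north of E: delta (east=+0, north=+3); D at (east=0, north=3).
  C is 5 units west of D: delta (east=-5, north=+0); C at (east=-5, north=3).
  B is 2 units northwest of C: delta (east=-2, north=+2); B at (east=-7, north=5).
  A is 6 units east of B: delta (east=+6, north=+0); A at (east=-1, north=5).
Therefore A relative to E: (east=-1, north=5).

Answer: A is at (east=-1, north=5) relative to E.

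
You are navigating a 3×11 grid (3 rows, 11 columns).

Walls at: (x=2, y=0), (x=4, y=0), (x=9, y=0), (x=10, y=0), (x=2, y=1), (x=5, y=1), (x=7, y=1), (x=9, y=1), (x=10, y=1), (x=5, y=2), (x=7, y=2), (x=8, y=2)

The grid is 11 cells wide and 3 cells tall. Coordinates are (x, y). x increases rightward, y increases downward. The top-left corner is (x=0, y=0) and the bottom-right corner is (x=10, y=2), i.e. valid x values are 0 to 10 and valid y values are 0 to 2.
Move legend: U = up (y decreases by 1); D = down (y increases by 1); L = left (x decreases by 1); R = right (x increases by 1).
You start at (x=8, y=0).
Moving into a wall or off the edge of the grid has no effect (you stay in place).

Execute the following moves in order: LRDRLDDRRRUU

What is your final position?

Start: (x=8, y=0)
  L (left): (x=8, y=0) -> (x=7, y=0)
  R (right): (x=7, y=0) -> (x=8, y=0)
  D (down): (x=8, y=0) -> (x=8, y=1)
  R (right): blocked, stay at (x=8, y=1)
  L (left): blocked, stay at (x=8, y=1)
  D (down): blocked, stay at (x=8, y=1)
  D (down): blocked, stay at (x=8, y=1)
  [×3]R (right): blocked, stay at (x=8, y=1)
  U (up): (x=8, y=1) -> (x=8, y=0)
  U (up): blocked, stay at (x=8, y=0)
Final: (x=8, y=0)

Answer: Final position: (x=8, y=0)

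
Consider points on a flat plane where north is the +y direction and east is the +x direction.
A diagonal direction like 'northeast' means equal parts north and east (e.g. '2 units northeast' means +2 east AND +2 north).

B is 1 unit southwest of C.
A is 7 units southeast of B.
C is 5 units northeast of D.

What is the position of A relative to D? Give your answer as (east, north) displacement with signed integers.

Place D at the origin (east=0, north=0).
  C is 5 units northeast of D: delta (east=+5, north=+5); C at (east=5, north=5).
  B is 1 unit southwest of C: delta (east=-1, north=-1); B at (east=4, north=4).
  A is 7 units southeast of B: delta (east=+7, north=-7); A at (east=11, north=-3).
Therefore A relative to D: (east=11, north=-3).

Answer: A is at (east=11, north=-3) relative to D.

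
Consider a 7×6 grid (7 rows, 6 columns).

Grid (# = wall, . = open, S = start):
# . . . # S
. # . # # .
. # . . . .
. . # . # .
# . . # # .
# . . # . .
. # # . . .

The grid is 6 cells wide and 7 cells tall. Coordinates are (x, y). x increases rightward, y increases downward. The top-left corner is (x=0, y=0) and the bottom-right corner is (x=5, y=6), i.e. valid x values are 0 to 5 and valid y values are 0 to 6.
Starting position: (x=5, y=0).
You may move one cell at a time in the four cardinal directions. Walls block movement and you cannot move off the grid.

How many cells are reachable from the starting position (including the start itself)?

Answer: Reachable cells: 18

Derivation:
BFS flood-fill from (x=5, y=0):
  Distance 0: (x=5, y=0)
  Distance 1: (x=5, y=1)
  Distance 2: (x=5, y=2)
  Distance 3: (x=4, y=2), (x=5, y=3)
  Distance 4: (x=3, y=2), (x=5, y=4)
  Distance 5: (x=2, y=2), (x=3, y=3), (x=5, y=5)
  Distance 6: (x=2, y=1), (x=4, y=5), (x=5, y=6)
  Distance 7: (x=2, y=0), (x=4, y=6)
  Distance 8: (x=1, y=0), (x=3, y=0), (x=3, y=6)
Total reachable: 18 (grid has 27 open cells total)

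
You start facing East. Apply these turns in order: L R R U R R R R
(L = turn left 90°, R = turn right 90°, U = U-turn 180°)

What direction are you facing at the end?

Answer: Final heading: North

Derivation:
Start: East
  L (left (90° counter-clockwise)) -> North
  R (right (90° clockwise)) -> East
  R (right (90° clockwise)) -> South
  U (U-turn (180°)) -> North
  R (right (90° clockwise)) -> East
  R (right (90° clockwise)) -> South
  R (right (90° clockwise)) -> West
  R (right (90° clockwise)) -> North
Final: North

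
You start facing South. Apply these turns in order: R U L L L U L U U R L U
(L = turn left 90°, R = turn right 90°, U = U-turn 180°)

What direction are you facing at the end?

Start: South
  R (right (90° clockwise)) -> West
  U (U-turn (180°)) -> East
  L (left (90° counter-clockwise)) -> North
  L (left (90° counter-clockwise)) -> West
  L (left (90° counter-clockwise)) -> South
  U (U-turn (180°)) -> North
  L (left (90° counter-clockwise)) -> West
  U (U-turn (180°)) -> East
  U (U-turn (180°)) -> West
  R (right (90° clockwise)) -> North
  L (left (90° counter-clockwise)) -> West
  U (U-turn (180°)) -> East
Final: East

Answer: Final heading: East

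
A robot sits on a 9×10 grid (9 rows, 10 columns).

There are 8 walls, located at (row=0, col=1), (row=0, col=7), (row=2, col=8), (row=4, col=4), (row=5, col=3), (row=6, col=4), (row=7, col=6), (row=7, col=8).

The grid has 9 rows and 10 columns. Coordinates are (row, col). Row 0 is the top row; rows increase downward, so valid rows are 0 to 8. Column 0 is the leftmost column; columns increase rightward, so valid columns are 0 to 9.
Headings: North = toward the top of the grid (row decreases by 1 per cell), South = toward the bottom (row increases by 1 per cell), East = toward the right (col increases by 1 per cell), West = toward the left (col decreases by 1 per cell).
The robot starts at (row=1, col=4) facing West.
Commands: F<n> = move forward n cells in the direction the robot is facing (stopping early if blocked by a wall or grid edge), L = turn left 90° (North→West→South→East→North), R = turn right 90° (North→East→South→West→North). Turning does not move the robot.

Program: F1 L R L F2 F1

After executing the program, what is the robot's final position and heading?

Answer: Final position: (row=4, col=3), facing South

Derivation:
Start: (row=1, col=4), facing West
  F1: move forward 1, now at (row=1, col=3)
  L: turn left, now facing South
  R: turn right, now facing West
  L: turn left, now facing South
  F2: move forward 2, now at (row=3, col=3)
  F1: move forward 1, now at (row=4, col=3)
Final: (row=4, col=3), facing South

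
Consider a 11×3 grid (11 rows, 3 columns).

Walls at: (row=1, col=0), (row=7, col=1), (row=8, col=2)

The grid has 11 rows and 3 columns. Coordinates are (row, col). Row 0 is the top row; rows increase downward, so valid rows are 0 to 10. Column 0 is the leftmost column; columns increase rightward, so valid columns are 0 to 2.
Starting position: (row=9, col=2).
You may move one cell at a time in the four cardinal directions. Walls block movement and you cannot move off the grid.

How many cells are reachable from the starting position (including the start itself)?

BFS flood-fill from (row=9, col=2):
  Distance 0: (row=9, col=2)
  Distance 1: (row=9, col=1), (row=10, col=2)
  Distance 2: (row=8, col=1), (row=9, col=0), (row=10, col=1)
  Distance 3: (row=8, col=0), (row=10, col=0)
  Distance 4: (row=7, col=0)
  Distance 5: (row=6, col=0)
  Distance 6: (row=5, col=0), (row=6, col=1)
  Distance 7: (row=4, col=0), (row=5, col=1), (row=6, col=2)
  Distance 8: (row=3, col=0), (row=4, col=1), (row=5, col=2), (row=7, col=2)
  Distance 9: (row=2, col=0), (row=3, col=1), (row=4, col=2)
  Distance 10: (row=2, col=1), (row=3, col=2)
  Distance 11: (row=1, col=1), (row=2, col=2)
  Distance 12: (row=0, col=1), (row=1, col=2)
  Distance 13: (row=0, col=0), (row=0, col=2)
Total reachable: 30 (grid has 30 open cells total)

Answer: Reachable cells: 30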